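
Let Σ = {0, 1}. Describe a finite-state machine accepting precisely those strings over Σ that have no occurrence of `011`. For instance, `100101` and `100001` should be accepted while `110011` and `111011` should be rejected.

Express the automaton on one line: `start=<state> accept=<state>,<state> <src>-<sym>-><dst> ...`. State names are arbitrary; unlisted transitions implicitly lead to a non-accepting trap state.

This is the complement of 'contains `011`'. Use the same substring-matching states — s0 through s3 holding how much of `011` has just been matched — but flip the accepting set: everything except the trap s3 accepts.
        0   1  
>* s0   s1  s0 
 * s1   s1  s2 
 * s2   s1  s3 
   s3   s3  s3 
(> = start, * = accepting)

start=s0 accept=s0,s1,s2 s0-0->s1 s0-1->s0 s1-0->s1 s1-1->s2 s2-0->s1 s2-1->s3 s3-0->s3 s3-1->s3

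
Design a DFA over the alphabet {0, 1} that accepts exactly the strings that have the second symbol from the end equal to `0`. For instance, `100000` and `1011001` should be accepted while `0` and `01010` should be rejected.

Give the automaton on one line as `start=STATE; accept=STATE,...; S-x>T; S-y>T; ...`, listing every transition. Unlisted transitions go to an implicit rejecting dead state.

start=s0; accept=s3,s4; s0-0>s1; s0-1>s2; s1-0>s3; s1-1>s4; s2-0>s5; s2-1>s6; s3-0>s3; s3-1>s4; s4-0>s5; s4-1>s6; s5-0>s3; s5-1>s4; s6-0>s5; s6-1>s6

A DFA must remember the last 2 symbols (since which symbol is second-to-last isn't known until the input ends). Use one state per possible window of the last ≤2 symbols; accept from those whose window starts with `0`.
A 7-state machine:
        0   1  
>  s0   s1  s2 
   s1   s3  s4 
   s2   s5  s6 
 * s3   s3  s4 
 * s4   s5  s6 
   s5   s3  s4 
   s6   s5  s6 
(> = start, * = accepting)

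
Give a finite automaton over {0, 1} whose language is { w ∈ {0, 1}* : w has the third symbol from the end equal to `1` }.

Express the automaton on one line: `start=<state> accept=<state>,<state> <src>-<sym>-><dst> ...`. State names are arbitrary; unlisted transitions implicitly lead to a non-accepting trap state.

start=q0 accept=q11,q12,q13,q14 q0-0->q1 q0-1->q2 q1-0->q3 q1-1->q4 q2-0->q5 q2-1->q6 q3-0->q7 q3-1->q8 q4-0->q9 q4-1->q10 q5-0->q11 q5-1->q12 q6-0->q13 q6-1->q14 q7-0->q7 q7-1->q8 q8-0->q9 q8-1->q10 q9-0->q11 q9-1->q12 q10-0->q13 q10-1->q14 q11-0->q7 q11-1->q8 q12-0->q9 q12-1->q10 q13-0->q11 q13-1->q12 q14-0->q13 q14-1->q14

A DFA must remember the last 3 symbols (since which symbol is third-to-last isn't known until the input ends). Use one state per possible window of the last ≤3 symbols; accept from those whose window starts with `1`.
15 states suffice.
          0    1  
>  q0     q1   q2 
   q1     q3   q4 
   q2     q5   q6 
   q3     q7   q8 
   q4     q9  q10 
   q5    q11  q12 
   q6    q13  q14 
   q7     q7   q8 
   q8     q9  q10 
   q9    q11  q12 
   q10   q13  q14 
 * q11    q7   q8 
 * q12    q9  q10 
 * q13   q11  q12 
 * q14   q13  q14 
(> = start, * = accepting)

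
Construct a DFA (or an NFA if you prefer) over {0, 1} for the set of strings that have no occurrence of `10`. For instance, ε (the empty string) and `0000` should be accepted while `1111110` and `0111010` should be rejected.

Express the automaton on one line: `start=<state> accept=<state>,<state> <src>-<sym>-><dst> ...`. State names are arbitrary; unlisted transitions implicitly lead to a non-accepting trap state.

This is the complement of 'contains `10`'. Use the same substring-matching states — s0 through s2 holding how much of `10` has just been matched — but flip the accepting set: everything except the trap s2 accepts.
        0   1  
>* s0   s0  s1 
 * s1   s2  s1 
   s2   s2  s2 
(> = start, * = accepting)

start=s0 accept=s0,s1 s0-0->s0 s0-1->s1 s1-0->s2 s1-1->s1 s2-0->s2 s2-1->s2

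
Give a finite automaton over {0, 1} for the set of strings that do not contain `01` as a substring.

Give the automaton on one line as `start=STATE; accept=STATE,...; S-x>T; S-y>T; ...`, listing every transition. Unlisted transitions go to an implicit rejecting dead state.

This is the complement of 'contains `01`'. Use the same substring-matching states — S0 through S2 holding how much of `01` has just been matched — but flip the accepting set: everything except the trap S2 accepts.
A 3-state machine:
        0   1  
>* S0   S1  S0 
 * S1   S1  S2 
   S2   S2  S2 
(> = start, * = accepting)

start=S0; accept=S0,S1; S0-0>S1; S0-1>S0; S1-0>S1; S1-1>S2; S2-0>S2; S2-1>S2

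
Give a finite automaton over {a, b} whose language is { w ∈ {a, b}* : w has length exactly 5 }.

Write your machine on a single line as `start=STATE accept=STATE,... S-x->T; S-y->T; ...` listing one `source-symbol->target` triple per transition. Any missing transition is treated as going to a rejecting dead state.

Count input length up to 6: every symbol moves from s0 toward s6, which means 'more than 5' and absorbs. Accept from {s5}.
7 states suffice.
        a   b  
>  s0   s1  s1 
   s1   s2  s2 
   s2   s3  s3 
   s3   s4  s4 
   s4   s5  s5 
 * s5   s6  s6 
   s6   s6  s6 
(> = start, * = accepting)

start=s0; accept=s5; s0-a->s1; s0-b->s1; s1-a->s2; s1-b->s2; s2-a->s3; s2-b->s3; s3-a->s4; s3-b->s4; s4-a->s5; s4-b->s5; s5-a->s6; s5-b->s6; s6-a->s6; s6-b->s6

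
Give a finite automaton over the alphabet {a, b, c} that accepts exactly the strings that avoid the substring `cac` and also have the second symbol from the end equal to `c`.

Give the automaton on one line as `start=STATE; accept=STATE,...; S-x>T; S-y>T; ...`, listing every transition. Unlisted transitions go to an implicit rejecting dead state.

Handle the two conditions separately and then intersect. The first has 4 states tracking partial matches of the forbidden pattern `cac`; the second has 13 states tracking the last 2 symbols read. A product state is a pair (one from each), accepting exactly when both do. Minimizing collapses redundant product states.
6 states suffice.
        a   b   c  
>  s0   s0  s0  s1 
   s1   s2  s3  s4 
 * s2   s0  s0  s5 
 * s3   s0  s0  s1 
 * s4   s2  s3  s4 
   s5   s5  s5  s5 
(> = start, * = accepting)

start=s0; accept=s2,s3,s4; s0-a>s0; s0-b>s0; s0-c>s1; s1-a>s2; s1-b>s3; s1-c>s4; s2-a>s0; s2-b>s0; s2-c>s5; s3-a>s0; s3-b>s0; s3-c>s1; s4-a>s2; s4-b>s3; s4-c>s4; s5-a>s5; s5-b>s5; s5-c>s5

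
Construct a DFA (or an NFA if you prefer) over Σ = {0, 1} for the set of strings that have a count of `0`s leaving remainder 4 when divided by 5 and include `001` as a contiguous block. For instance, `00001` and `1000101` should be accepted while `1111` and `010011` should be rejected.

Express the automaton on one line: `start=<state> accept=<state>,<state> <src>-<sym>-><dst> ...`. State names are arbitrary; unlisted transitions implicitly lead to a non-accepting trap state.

Build one automaton per condition and run them in lockstep. The first has 5 states tracking the count of `0`s modulo 5; the second has 4 states tracking whether and how much of `001` has been seen. A product state is a pair (one from each), accepting exactly when both do.
20 states suffice.
       0  1 
>  A   B  A 
   B   C  D 
   C   E  F 
   D   G  D 
   E   H  I 
   F   I  F 
   G   E  J 
   H   K  L 
   I   L  I 
   J   M  J 
   K   N  O 
 * L   O  L 
   M   H  P 
   N   C  Q 
   O   Q  O 
   P   R  P 
   Q   F  Q 
   R   K  S 
   S   T  S 
   T   N  A 
(> = start, * = accepting)

start=A accept=L A-0->B A-1->A B-0->C B-1->D C-0->E C-1->F D-0->G D-1->D E-0->H E-1->I F-0->I F-1->F G-0->E G-1->J H-0->K H-1->L I-0->L I-1->I J-0->M J-1->J K-0->N K-1->O L-0->O L-1->L M-0->H M-1->P N-0->C N-1->Q O-0->Q O-1->O P-0->R P-1->P Q-0->F Q-1->Q R-0->K R-1->S S-0->T S-1->S T-0->N T-1->A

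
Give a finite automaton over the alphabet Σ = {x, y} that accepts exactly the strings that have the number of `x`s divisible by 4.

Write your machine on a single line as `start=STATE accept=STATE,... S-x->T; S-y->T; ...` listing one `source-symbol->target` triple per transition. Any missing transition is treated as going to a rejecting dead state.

start=q0; accept=q0; q0-x->q1; q0-y->q0; q1-x->q2; q1-y->q1; q2-x->q3; q2-y->q2; q3-x->q0; q3-y->q3

The only thing that matters is how many `x`s have appeared, reduced mod 4. Use one state per residue: q0 for 0, …, q3 for 3. Reading `x` moves to the next residue; anything else stays put. q0 is accepting.
A 4-state machine:
        x   y  
>* q0   q1  q0 
   q1   q2  q1 
   q2   q3  q2 
   q3   q0  q3 
(> = start, * = accepting)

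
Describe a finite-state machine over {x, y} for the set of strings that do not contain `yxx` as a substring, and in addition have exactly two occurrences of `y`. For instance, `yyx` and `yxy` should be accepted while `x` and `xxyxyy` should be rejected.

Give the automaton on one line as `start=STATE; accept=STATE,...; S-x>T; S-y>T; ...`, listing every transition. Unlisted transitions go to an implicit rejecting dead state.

start=q0; accept=q3,q5; q0-x>q0; q0-y>q1; q1-x>q2; q1-y>q3; q2-x>q4; q2-y>q3; q3-x>q5; q3-y>q6; q4-x>q4; q4-y>q7; q5-x>q7; q5-y>q6; q6-x>q8; q6-y>q6; q7-x>q7; q7-y>q9; q8-x>q9; q8-y>q6; q9-x>q9; q9-y>q9

Build one automaton per condition and run them in lockstep. The first has 4 states tracking partial matches of the forbidden pattern `yxx`; the second has 4 states tracking the count of `y`s, saturating at 3. A product state is a pair (one from each), accepting exactly when both do.
10 states suffice.
        x   y  
>  q0   q0  q1 
   q1   q2  q3 
   q2   q4  q3 
 * q3   q5  q6 
   q4   q4  q7 
 * q5   q7  q6 
   q6   q8  q6 
   q7   q7  q9 
   q8   q9  q6 
   q9   q9  q9 
(> = start, * = accepting)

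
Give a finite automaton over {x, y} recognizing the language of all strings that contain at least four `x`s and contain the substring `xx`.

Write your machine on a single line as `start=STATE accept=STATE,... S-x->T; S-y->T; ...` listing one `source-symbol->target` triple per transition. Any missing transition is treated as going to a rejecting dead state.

start=A; accept=G; A-x->B; A-y->A; B-x->C; B-y->D; C-x->E; C-y->C; D-x->F; D-y->D; E-x->G; E-y->E; F-x->E; F-y->H; G-x->G; G-y->G; H-x->I; H-y->H; I-x->G; I-y->H

Build one automaton per condition and run them in lockstep. One (6 states) tracks the count of `x`s, saturating at 5; the other (3 states) tracks whether and how much of `xx` has been seen. Each combined state is a pair, one component from each; accept when both components accept. Equivalent product states are then merged.
       x  y 
>  A   B  A 
   B   C  D 
   C   E  C 
   D   F  D 
   E   G  E 
   F   E  H 
 * G   G  G 
   H   I  H 
   I   G  H 
(> = start, * = accepting)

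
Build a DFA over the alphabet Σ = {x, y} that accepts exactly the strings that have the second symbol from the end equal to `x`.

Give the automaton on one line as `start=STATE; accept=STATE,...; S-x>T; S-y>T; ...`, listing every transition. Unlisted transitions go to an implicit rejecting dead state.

start=q0; accept=q3,q4; q0-x>q1; q0-y>q2; q1-x>q3; q1-y>q4; q2-x>q5; q2-y>q6; q3-x>q3; q3-y>q4; q4-x>q5; q4-y>q6; q5-x>q3; q5-y>q4; q6-x>q5; q6-y>q6

A DFA must remember the last 2 symbols (since which symbol is second-to-last isn't known until the input ends). Use one state per possible window of the last ≤2 symbols; accept from those whose window starts with `x`.
A 7-state machine:
        x   y  
>  q0   q1  q2 
   q1   q3  q4 
   q2   q5  q6 
 * q3   q3  q4 
 * q4   q5  q6 
   q5   q3  q4 
   q6   q5  q6 
(> = start, * = accepting)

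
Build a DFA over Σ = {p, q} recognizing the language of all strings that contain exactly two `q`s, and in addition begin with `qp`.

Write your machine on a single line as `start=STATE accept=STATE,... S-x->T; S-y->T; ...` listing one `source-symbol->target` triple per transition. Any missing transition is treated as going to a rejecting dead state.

Handle the two conditions separately and then intersect. The first has 4 states tracking the count of `q`s, saturating at 3; the second has 4 states tracking whether the input so far still matches the prefix `qp`. A product state is a pair (one from each), accepting exactly when both do. After merging equivalent states the machine shrinks.
A 5-state machine:
        p   q  
>  s0   s1  s2 
   s1   s1  s1 
   s2   s3  s1 
   s3   s3  s4 
 * s4   s4  s1 
(> = start, * = accepting)

start=s0; accept=s4; s0-p->s1; s0-q->s2; s1-p->s1; s1-q->s1; s2-p->s3; s2-q->s1; s3-p->s3; s3-q->s4; s4-p->s4; s4-q->s1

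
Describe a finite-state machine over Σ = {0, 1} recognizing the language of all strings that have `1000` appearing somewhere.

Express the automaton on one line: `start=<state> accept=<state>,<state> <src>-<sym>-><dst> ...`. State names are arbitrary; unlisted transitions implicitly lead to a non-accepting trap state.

start=s0 accept=s4 s0-0->s0 s0-1->s1 s1-0->s2 s1-1->s1 s2-0->s3 s2-1->s1 s3-0->s4 s3-1->s1 s4-0->s4 s4-1->s4

States s0..s3 record the length of the longest prefix of `1000` that matches the current input suffix. Reaching s4 means `1000` has been seen, and we stay there forever. Accept from s4.
5 states suffice.
        0   1  
>  s0   s0  s1 
   s1   s2  s1 
   s2   s3  s1 
   s3   s4  s1 
 * s4   s4  s4 
(> = start, * = accepting)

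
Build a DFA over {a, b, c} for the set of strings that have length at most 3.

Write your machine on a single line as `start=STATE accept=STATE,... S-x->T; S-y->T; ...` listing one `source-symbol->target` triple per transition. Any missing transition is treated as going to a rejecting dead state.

Count input length up to 4: every symbol moves from s0 toward s4, which means 'more than 3' and absorbs. Accept from {s0, s1, s2, s3}.
5 states suffice.
        a   b   c  
>* s0   s1  s1  s1 
 * s1   s2  s2  s2 
 * s2   s3  s3  s3 
 * s3   s4  s4  s4 
   s4   s4  s4  s4 
(> = start, * = accepting)

start=s0; accept=s0,s1,s2,s3; s0-a->s1; s0-b->s1; s0-c->s1; s1-a->s2; s1-b->s2; s1-c->s2; s2-a->s3; s2-b->s3; s2-c->s3; s3-a->s4; s3-b->s4; s3-c->s4; s4-a->s4; s4-b->s4; s4-c->s4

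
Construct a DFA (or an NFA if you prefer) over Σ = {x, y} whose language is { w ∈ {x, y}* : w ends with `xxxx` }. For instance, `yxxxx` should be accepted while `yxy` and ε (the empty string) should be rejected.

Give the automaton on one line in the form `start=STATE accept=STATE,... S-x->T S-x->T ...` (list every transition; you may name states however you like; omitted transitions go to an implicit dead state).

Let each state record the length of the longest suffix of the input read so far that is also a prefix of `xxxx`. S1 means the last symbol is `x`; S2 means the last 2 symbols are `xx`; S3 means the last 3 symbols are `xxx`; S4 means the last 4 symbols are `xxxx`. Accept only at S4, where the string currently ends in `xxxx`.
5 states suffice.
        x   y  
>  S0   S1  S0 
   S1   S2  S0 
   S2   S3  S0 
   S3   S4  S0 
 * S4   S4  S0 
(> = start, * = accepting)

start=S0 accept=S4 S0-x->S1 S0-y->S0 S1-x->S2 S1-y->S0 S2-x->S3 S2-y->S0 S3-x->S4 S3-y->S0 S4-x->S4 S4-y->S0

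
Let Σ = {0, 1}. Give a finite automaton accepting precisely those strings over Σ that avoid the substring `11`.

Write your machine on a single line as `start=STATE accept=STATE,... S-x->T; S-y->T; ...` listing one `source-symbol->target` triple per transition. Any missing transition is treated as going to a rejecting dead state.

start=A; accept=A,B; A-0->A; A-1->B; B-0->A; B-1->C; C-0->C; C-1->C

Track partial matches of the forbidden pattern `11`. State C is a dead state reached once `11` has occurred; every other state accepts. A means no part of `11` is currently matched.
With 3 states:
       0  1 
>* A   A  B 
 * B   A  C 
   C   C  C 
(> = start, * = accepting)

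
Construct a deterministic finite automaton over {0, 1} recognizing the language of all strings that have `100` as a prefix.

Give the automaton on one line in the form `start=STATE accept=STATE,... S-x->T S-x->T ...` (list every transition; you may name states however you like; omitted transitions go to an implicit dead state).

start=S0 accept=S3 S0-0->S4 S0-1->S1 S1-0->S2 S1-1->S4 S2-0->S3 S2-1->S4 S3-0->S3 S3-1->S3 S4-0->S4 S4-1->S4

Check the first 3 symbols one by one: S0 through S2 record how many have matched `100` so far; any wrong symbol goes to the dead state S4. After all 3 match we enter the accepting sink S3.
        0   1  
>  S0   S4  S1 
   S1   S2  S4 
   S2   S3  S4 
 * S3   S3  S3 
   S4   S4  S4 
(> = start, * = accepting)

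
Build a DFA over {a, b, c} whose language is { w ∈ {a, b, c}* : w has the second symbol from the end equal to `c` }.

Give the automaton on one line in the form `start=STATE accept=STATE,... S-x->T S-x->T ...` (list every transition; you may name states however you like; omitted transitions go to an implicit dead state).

start=s0 accept=s10,s11,s12 s0-a->s1 s0-b->s2 s0-c->s3 s1-a->s4 s1-b->s5 s1-c->s6 s2-a->s7 s2-b->s8 s2-c->s9 s3-a->s10 s3-b->s11 s3-c->s12 s4-a->s4 s4-b->s5 s4-c->s6 s5-a->s7 s5-b->s8 s5-c->s9 s6-a->s10 s6-b->s11 s6-c->s12 s7-a->s4 s7-b->s5 s7-c->s6 s8-a->s7 s8-b->s8 s8-c->s9 s9-a->s10 s9-b->s11 s9-c->s12 s10-a->s4 s10-b->s5 s10-c->s6 s11-a->s7 s11-b->s8 s11-c->s9 s12-a->s10 s12-b->s11 s12-c->s12

Because acceptance depends on a position counted from the end, the machine has to buffer the most recent 2 symbols. Make each state the string of the last up-to-2 symbols read; on input `x` shift the window left and append `x`. Accept when the buffered window has length 2 and begins with `c`.
13 states suffice.
          a    b    c  
>  s0     s1   s2   s3 
   s1     s4   s5   s6 
   s2     s7   s8   s9 
   s3    s10  s11  s12 
   s4     s4   s5   s6 
   s5     s7   s8   s9 
   s6    s10  s11  s12 
   s7     s4   s5   s6 
   s8     s7   s8   s9 
   s9    s10  s11  s12 
 * s10    s4   s5   s6 
 * s11    s7   s8   s9 
 * s12   s10  s11  s12 
(> = start, * = accepting)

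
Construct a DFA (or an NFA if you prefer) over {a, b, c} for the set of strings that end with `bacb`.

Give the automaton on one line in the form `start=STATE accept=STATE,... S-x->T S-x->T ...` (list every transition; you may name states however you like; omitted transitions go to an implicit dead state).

start=q0 accept=q4 q0-a->q0 q0-b->q1 q0-c->q0 q1-a->q2 q1-b->q1 q1-c->q0 q2-a->q0 q2-b->q1 q2-c->q3 q3-a->q0 q3-b->q4 q3-c->q0 q4-a->q2 q4-b->q1 q4-c->q0

Remember how much of `bacb` the current input suffix matches. State q0 means no match yet; q1 means the last symbol is `b`; q2 means the last 2 symbols are `ba`; q3 means the last 3 symbols are `bac`; q4 means the last 4 symbols are `bacb`. Only q4 accepts. On a mismatch, fall back to the longest proper suffix that is still a prefix of `bacb`.
With 5 states:
        a   b   c  
>  q0   q0  q1  q0 
   q1   q2  q1  q0 
   q2   q0  q1  q3 
   q3   q0  q4  q0 
 * q4   q2  q1  q0 
(> = start, * = accepting)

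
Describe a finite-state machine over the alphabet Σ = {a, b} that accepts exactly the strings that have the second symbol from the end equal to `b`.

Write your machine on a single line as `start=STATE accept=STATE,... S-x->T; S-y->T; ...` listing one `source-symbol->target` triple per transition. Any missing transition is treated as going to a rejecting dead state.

A DFA must remember the last 2 symbols (since which symbol is second-to-last isn't known until the input ends). Use one state per possible window of the last ≤2 symbols; accept from those whose window starts with `b`.
A 7-state machine:
        a   b  
>  q0   q1  q2 
   q1   q3  q4 
   q2   q5  q6 
   q3   q3  q4 
   q4   q5  q6 
 * q5   q3  q4 
 * q6   q5  q6 
(> = start, * = accepting)

start=q0; accept=q5,q6; q0-a->q1; q0-b->q2; q1-a->q3; q1-b->q4; q2-a->q5; q2-b->q6; q3-a->q3; q3-b->q4; q4-a->q5; q4-b->q6; q5-a->q3; q5-b->q4; q6-a->q5; q6-b->q6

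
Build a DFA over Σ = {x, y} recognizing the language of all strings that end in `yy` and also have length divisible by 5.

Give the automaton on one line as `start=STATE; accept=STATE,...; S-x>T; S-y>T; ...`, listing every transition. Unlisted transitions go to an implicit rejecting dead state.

Build one automaton per condition and run them in lockstep. One (3 states) tracks how much of the suffix `yy` has currently been matched; the other (5 states) tracks the input length modulo 5. Each combined state is a pair, one component from each; accept when both components accept.
15 states suffice.
       x  y 
>  A   B  C 
   B   D  E 
   C   D  F 
   D   G  H 
   E   G  I 
   F   G  I 
   G   J  K 
   H   J  L 
   I   J  L 
   J   A  M 
   K   A  N 
   L   A  N 
   M   B  O 
 * N   B  O 
   O   D  F 
(> = start, * = accepting)

start=A; accept=N; A-x>B; A-y>C; B-x>D; B-y>E; C-x>D; C-y>F; D-x>G; D-y>H; E-x>G; E-y>I; F-x>G; F-y>I; G-x>J; G-y>K; H-x>J; H-y>L; I-x>J; I-y>L; J-x>A; J-y>M; K-x>A; K-y>N; L-x>A; L-y>N; M-x>B; M-y>O; N-x>B; N-y>O; O-x>D; O-y>F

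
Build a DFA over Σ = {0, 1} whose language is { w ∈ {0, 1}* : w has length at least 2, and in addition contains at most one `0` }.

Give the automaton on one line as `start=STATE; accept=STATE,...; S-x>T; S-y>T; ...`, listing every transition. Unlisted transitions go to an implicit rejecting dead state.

Build one automaton per condition and run them in lockstep. One (4 states) tracks the input length, saturating at 3; the other (3 states) tracks the count of `0`s, saturating at 2. Each combined state is a pair, one component from each; accept when both components accept. Minimizing collapses redundant product states.
6 states suffice.
        0   1  
>  q0   q1  q2 
   q1   q3  q4 
   q2   q4  q5 
   q3   q3  q3 
 * q4   q3  q4 
 * q5   q4  q5 
(> = start, * = accepting)

start=q0; accept=q4,q5; q0-0>q1; q0-1>q2; q1-0>q3; q1-1>q4; q2-0>q4; q2-1>q5; q3-0>q3; q3-1>q3; q4-0>q3; q4-1>q4; q5-0>q4; q5-1>q5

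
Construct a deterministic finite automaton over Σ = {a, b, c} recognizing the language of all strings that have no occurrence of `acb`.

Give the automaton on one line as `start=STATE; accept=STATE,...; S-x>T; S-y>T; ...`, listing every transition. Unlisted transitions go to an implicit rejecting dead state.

start=s0; accept=s0,s1,s2; s0-a>s1; s0-b>s0; s0-c>s0; s1-a>s1; s1-b>s0; s1-c>s2; s2-a>s1; s2-b>s3; s2-c>s0; s3-a>s3; s3-b>s3; s3-c>s3

Track partial matches of the forbidden pattern `acb`. State s3 is a dead state reached once `acb` has occurred; every other state accepts. s0 means no part of `acb` is currently matched.
4 states suffice.
        a   b   c  
>* s0   s1  s0  s0 
 * s1   s1  s0  s2 
 * s2   s1  s3  s0 
   s3   s3  s3  s3 
(> = start, * = accepting)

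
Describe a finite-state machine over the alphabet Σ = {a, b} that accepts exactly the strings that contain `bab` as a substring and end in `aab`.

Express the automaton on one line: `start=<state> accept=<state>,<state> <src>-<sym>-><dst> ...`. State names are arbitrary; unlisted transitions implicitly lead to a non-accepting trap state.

Run two small machines in parallel and take their product. One (4 states) tracks whether and how much of `bab` has been seen; the other (4 states) tracks how much of the suffix `aab` has currently been matched. Each combined state is a pair, one component from each; accept when both components accept. After merging equivalent states the machine shrinks.
With 7 states:
        a   b  
>  s0   s0  s1 
   s1   s2  s1 
   s2   s0  s3 
   s3   s4  s3 
   s4   s5  s3 
   s5   s5  s6 
 * s6   s4  s3 
(> = start, * = accepting)

start=s0 accept=s6 s0-a->s0 s0-b->s1 s1-a->s2 s1-b->s1 s2-a->s0 s2-b->s3 s3-a->s4 s3-b->s3 s4-a->s5 s4-b->s3 s5-a->s5 s5-b->s6 s6-a->s4 s6-b->s3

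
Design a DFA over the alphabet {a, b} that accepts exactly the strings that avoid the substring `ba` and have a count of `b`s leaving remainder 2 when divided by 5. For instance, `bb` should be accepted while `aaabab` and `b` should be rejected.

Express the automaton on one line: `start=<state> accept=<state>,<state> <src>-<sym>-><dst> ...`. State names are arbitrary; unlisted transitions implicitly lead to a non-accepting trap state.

Run two small machines in parallel and take their product. The first has 3 states tracking partial matches of the forbidden pattern `ba`; the second has 5 states tracking the count of `b`s modulo 5. A product state is a pair (one from each), accepting exactly when both do. Minimizing collapses redundant product states.
7 states suffice.
        a   b  
>  S0   S0  S1 
   S1   S2  S3 
   S2   S2  S2 
 * S3   S2  S4 
   S4   S2  S5 
   S5   S2  S6 
   S6   S2  S1 
(> = start, * = accepting)

start=S0 accept=S3 S0-a->S0 S0-b->S1 S1-a->S2 S1-b->S3 S2-a->S2 S2-b->S2 S3-a->S2 S3-b->S4 S4-a->S2 S4-b->S5 S5-a->S2 S5-b->S6 S6-a->S2 S6-b->S1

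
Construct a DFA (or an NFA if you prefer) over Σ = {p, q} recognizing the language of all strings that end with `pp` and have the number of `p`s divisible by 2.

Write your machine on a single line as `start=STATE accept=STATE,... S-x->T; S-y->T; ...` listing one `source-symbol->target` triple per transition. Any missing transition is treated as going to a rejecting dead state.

Build one automaton per condition and run them in lockstep. One (3 states) tracks how much of the suffix `pp` has currently been matched; the other (2 states) tracks the count of `p`s modulo 2. Each combined state is a pair, one component from each; accept when both components accept. After merging equivalent states the machine shrinks.
A 4-state machine:
       p  q 
>  A   B  A 
   B   C  D 
 * C   B  A 
   D   A  D 
(> = start, * = accepting)

start=A; accept=C; A-p->B; A-q->A; B-p->C; B-q->D; C-p->B; C-q->A; D-p->A; D-q->D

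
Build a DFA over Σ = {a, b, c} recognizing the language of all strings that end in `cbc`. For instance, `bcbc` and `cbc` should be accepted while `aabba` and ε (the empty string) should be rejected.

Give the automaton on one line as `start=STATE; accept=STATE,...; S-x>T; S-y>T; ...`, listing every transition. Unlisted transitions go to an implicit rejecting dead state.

Let each state record the length of the longest suffix of the input read so far that is also a prefix of `cbc`. q1 means the last symbol is `c`; q2 means the last 2 symbols are `cb`; q3 means the last 3 symbols are `cbc`. Accept only at q3, where the string currently ends in `cbc`.
        a   b   c  
>  q0   q0  q0  q1 
   q1   q0  q2  q1 
   q2   q0  q0  q3 
 * q3   q0  q2  q1 
(> = start, * = accepting)

start=q0; accept=q3; q0-a>q0; q0-b>q0; q0-c>q1; q1-a>q0; q1-b>q2; q1-c>q1; q2-a>q0; q2-b>q0; q2-c>q3; q3-a>q0; q3-b>q2; q3-c>q1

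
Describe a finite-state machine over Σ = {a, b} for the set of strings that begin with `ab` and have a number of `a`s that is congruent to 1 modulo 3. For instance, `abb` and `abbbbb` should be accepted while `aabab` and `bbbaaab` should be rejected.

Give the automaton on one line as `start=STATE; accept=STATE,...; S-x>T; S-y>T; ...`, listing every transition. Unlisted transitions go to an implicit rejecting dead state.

start=S0; accept=S4; S0-a>S1; S0-b>S2; S1-a>S3; S1-b>S4; S2-a>S5; S2-b>S2; S3-a>S2; S3-b>S3; S4-a>S6; S4-b>S4; S5-a>S3; S5-b>S5; S6-a>S7; S6-b>S6; S7-a>S4; S7-b>S7

Build one automaton per condition and run them in lockstep. One (4 states) tracks whether the input so far still matches the prefix `ab`; the other (3 states) tracks the count of `a`s modulo 3. Each combined state is a pair, one component from each; accept when both components accept.
An 8-state machine:
        a   b  
>  S0   S1  S2 
   S1   S3  S4 
   S2   S5  S2 
   S3   S2  S3 
 * S4   S6  S4 
   S5   S3  S5 
   S6   S7  S6 
   S7   S4  S7 
(> = start, * = accepting)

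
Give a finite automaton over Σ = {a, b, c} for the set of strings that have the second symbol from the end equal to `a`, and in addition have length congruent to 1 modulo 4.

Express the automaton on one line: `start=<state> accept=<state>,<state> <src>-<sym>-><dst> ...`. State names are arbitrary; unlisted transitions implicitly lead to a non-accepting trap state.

start=s0 accept=s5 s0-a->s1 s0-b->s1 s0-c->s1 s1-a->s2 s1-b->s2 s1-c->s2 s2-a->s3 s2-b->s3 s2-c->s3 s3-a->s4 s3-b->s0 s3-c->s0 s4-a->s5 s4-b->s5 s4-c->s5 s5-a->s2 s5-b->s2 s5-c->s2

Run two small machines in parallel and take their product. One (13 states) tracks the last 2 symbols read; the other (4 states) tracks the input length modulo 4. Each combined state is a pair, one component from each; accept when both components accept. After merging equivalent states the machine shrinks.
        a   b   c  
>  s0   s1  s1  s1 
   s1   s2  s2  s2 
   s2   s3  s3  s3 
   s3   s4  s0  s0 
   s4   s5  s5  s5 
 * s5   s2  s2  s2 
(> = start, * = accepting)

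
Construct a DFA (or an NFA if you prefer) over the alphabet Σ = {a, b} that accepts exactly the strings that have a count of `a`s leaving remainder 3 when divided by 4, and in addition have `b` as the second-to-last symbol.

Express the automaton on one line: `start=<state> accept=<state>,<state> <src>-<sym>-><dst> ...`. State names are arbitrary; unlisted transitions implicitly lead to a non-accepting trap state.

Run two small machines in parallel and take their product. The first has 4 states tracking the count of `a`s modulo 4; the second has 7 states tracking the last 2 symbols read. A product state is a pair (one from each), accepting exactly when both do.
A 19-state machine:
          a    b  
>  q0     q1   q2 
   q1     q3   q4 
   q2     q5   q6 
   q3     q7   q8 
   q4     q9  q10 
   q5     q3   q4 
   q6     q5   q6 
   q7    q11  q12 
   q8    q13  q14 
   q9     q7   q8 
   q10    q9  q10 
   q11   q15  q16 
   q12   q17  q18 
 * q13   q11  q12 
   q14   q13  q14 
   q15    q3   q4 
   q16    q5   q6 
   q17   q15  q16 
 * q18   q17  q18 
(> = start, * = accepting)

start=q0 accept=q13,q18 q0-a->q1 q0-b->q2 q1-a->q3 q1-b->q4 q2-a->q5 q2-b->q6 q3-a->q7 q3-b->q8 q4-a->q9 q4-b->q10 q5-a->q3 q5-b->q4 q6-a->q5 q6-b->q6 q7-a->q11 q7-b->q12 q8-a->q13 q8-b->q14 q9-a->q7 q9-b->q8 q10-a->q9 q10-b->q10 q11-a->q15 q11-b->q16 q12-a->q17 q12-b->q18 q13-a->q11 q13-b->q12 q14-a->q13 q14-b->q14 q15-a->q3 q15-b->q4 q16-a->q5 q16-b->q6 q17-a->q15 q17-b->q16 q18-a->q17 q18-b->q18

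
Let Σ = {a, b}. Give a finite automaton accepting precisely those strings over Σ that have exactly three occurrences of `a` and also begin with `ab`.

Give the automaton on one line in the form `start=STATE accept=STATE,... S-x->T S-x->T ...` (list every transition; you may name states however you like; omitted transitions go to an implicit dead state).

Run two small machines in parallel and take their product. The first has 5 states tracking the count of `a`s, saturating at 4; the second has 4 states tracking whether the input so far still matches the prefix `ab`. A product state is a pair (one from each), accepting exactly when both do.
An 11-state machine:
          a    b  
>  q0     q1   q2 
   q1     q3   q4 
   q2     q5   q2 
   q3     q6   q3 
   q4     q7   q4 
   q5     q3   q5 
   q6     q8   q6 
   q7     q9   q7 
   q8     q8   q8 
 * q9    q10   q9 
   q10   q10  q10 
(> = start, * = accepting)

start=q0 accept=q9 q0-a->q1 q0-b->q2 q1-a->q3 q1-b->q4 q2-a->q5 q2-b->q2 q3-a->q6 q3-b->q3 q4-a->q7 q4-b->q4 q5-a->q3 q5-b->q5 q6-a->q8 q6-b->q6 q7-a->q9 q7-b->q7 q8-a->q8 q8-b->q8 q9-a->q10 q9-b->q9 q10-a->q10 q10-b->q10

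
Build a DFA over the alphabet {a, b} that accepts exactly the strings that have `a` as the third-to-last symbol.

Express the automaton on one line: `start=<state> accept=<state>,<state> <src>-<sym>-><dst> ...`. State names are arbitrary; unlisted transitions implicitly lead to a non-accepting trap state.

A DFA must remember the last 3 symbols (since which symbol is third-to-last isn't known until the input ends). Use one state per possible window of the last ≤3 symbols; accept from those whose window starts with `a`.
With 15 states:
          a    b  
>  q0     q1   q2 
   q1     q3   q4 
   q2     q5   q6 
   q3     q7   q8 
   q4     q9  q10 
   q5    q11  q12 
   q6    q13  q14 
 * q7     q7   q8 
 * q8     q9  q10 
 * q9    q11  q12 
 * q10   q13  q14 
   q11    q7   q8 
   q12    q9  q10 
   q13   q11  q12 
   q14   q13  q14 
(> = start, * = accepting)

start=q0 accept=q7,q8,q9,q10 q0-a->q1 q0-b->q2 q1-a->q3 q1-b->q4 q2-a->q5 q2-b->q6 q3-a->q7 q3-b->q8 q4-a->q9 q4-b->q10 q5-a->q11 q5-b->q12 q6-a->q13 q6-b->q14 q7-a->q7 q7-b->q8 q8-a->q9 q8-b->q10 q9-a->q11 q9-b->q12 q10-a->q13 q10-b->q14 q11-a->q7 q11-b->q8 q12-a->q9 q12-b->q10 q13-a->q11 q13-b->q12 q14-a->q13 q14-b->q14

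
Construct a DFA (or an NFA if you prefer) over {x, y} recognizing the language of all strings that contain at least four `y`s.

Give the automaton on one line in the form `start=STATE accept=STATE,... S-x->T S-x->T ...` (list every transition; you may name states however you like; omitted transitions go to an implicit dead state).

start=s0 accept=s4,s5 s0-x->s0 s0-y->s1 s1-x->s1 s1-y->s2 s2-x->s2 s2-y->s3 s3-x->s3 s3-y->s4 s4-x->s4 s4-y->s5 s5-x->s5 s5-y->s5

Only the number of `y`s matters, and only up to 5. Make a chain s0 → s1 → s2 → s3 → s4 → s5 advanced by each `y` (with s5 absorbing); every other symbol self-loops. The accepting set is {s4, s5}.
6 states suffice.
        x   y  
>  s0   s0  s1 
   s1   s1  s2 
   s2   s2  s3 
   s3   s3  s4 
 * s4   s4  s5 
 * s5   s5  s5 
(> = start, * = accepting)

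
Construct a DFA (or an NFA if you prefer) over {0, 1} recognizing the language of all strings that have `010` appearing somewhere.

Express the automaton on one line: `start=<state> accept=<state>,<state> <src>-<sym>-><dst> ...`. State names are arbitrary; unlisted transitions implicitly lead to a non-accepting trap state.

States q0..q2 record the length of the longest prefix of `010` that matches the current input suffix. Reaching q3 means `010` has been seen, and we stay there forever. Accept from q3.
With 4 states:
        0   1  
>  q0   q1  q0 
   q1   q1  q2 
   q2   q3  q0 
 * q3   q3  q3 
(> = start, * = accepting)

start=q0 accept=q3 q0-0->q1 q0-1->q0 q1-0->q1 q1-1->q2 q2-0->q3 q2-1->q0 q3-0->q3 q3-1->q3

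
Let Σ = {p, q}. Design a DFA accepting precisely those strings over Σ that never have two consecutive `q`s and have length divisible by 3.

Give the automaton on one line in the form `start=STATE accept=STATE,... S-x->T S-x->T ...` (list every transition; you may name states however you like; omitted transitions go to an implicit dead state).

Build one automaton per condition and run them in lockstep. One (3 states) tracks partial matches of the forbidden pattern `qq`; the other (3 states) tracks the input length modulo 3. Each combined state is a pair, one component from each; accept when both components accept. Equivalent product states are then merged.
        p   q  
>* S0   S1  S2 
   S1   S3  S4 
   S2   S3  S5 
   S3   S0  S6 
   S4   S0  S5 
   S5   S5  S5 
 * S6   S1  S5 
(> = start, * = accepting)

start=S0 accept=S0,S6 S0-p->S1 S0-q->S2 S1-p->S3 S1-q->S4 S2-p->S3 S2-q->S5 S3-p->S0 S3-q->S6 S4-p->S0 S4-q->S5 S5-p->S5 S5-q->S5 S6-p->S1 S6-q->S5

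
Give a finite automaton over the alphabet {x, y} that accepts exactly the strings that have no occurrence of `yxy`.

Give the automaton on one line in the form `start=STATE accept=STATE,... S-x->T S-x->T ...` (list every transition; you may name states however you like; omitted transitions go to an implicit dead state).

start=A accept=A,B,C A-x->A A-y->B B-x->C B-y->B C-x->A C-y->D D-x->D D-y->D

This is the complement of 'contains `yxy`'. Use the same substring-matching states — A through D holding how much of `yxy` has just been matched — but flip the accepting set: everything except the trap D accepts.
A 4-state machine:
       x  y 
>* A   A  B 
 * B   C  B 
 * C   A  D 
   D   D  D 
(> = start, * = accepting)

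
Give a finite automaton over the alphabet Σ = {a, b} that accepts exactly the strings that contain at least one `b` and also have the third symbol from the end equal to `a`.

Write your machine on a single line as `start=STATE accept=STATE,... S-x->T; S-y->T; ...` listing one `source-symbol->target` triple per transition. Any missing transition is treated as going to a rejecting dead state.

start=s0; accept=s6,s7,s8,s10; s0-a->s1; s0-b->s2; s1-a->s3; s1-b->s4; s2-a->s5; s2-b->s2; s3-a->s3; s3-b->s6; s4-a->s7; s4-b->s8; s5-a->s9; s5-b->s4; s6-a->s7; s6-b->s8; s7-a->s9; s7-b->s4; s8-a->s5; s8-b->s2; s9-a->s10; s9-b->s6; s10-a->s10; s10-b->s6

Build one automaton per condition and run them in lockstep. The first has 3 states tracking the count of `b`s, saturating at 2; the second has 15 states tracking the last 3 symbols read. A product state is a pair (one from each), accepting exactly when both do. Equivalent product states are then merged.
An 11-state machine:
          a    b  
>  s0     s1   s2 
   s1     s3   s4 
   s2     s5   s2 
   s3     s3   s6 
   s4     s7   s8 
   s5     s9   s4 
 * s6     s7   s8 
 * s7     s9   s4 
 * s8     s5   s2 
   s9    s10   s6 
 * s10   s10   s6 
(> = start, * = accepting)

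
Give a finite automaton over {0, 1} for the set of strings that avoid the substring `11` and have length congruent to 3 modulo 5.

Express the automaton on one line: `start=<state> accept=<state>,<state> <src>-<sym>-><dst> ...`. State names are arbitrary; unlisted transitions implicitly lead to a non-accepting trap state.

start=q0 accept=q6,q7 q0-0->q1 q0-1->q2 q1-0->q3 q1-1->q4 q2-0->q3 q2-1->q5 q3-0->q6 q3-1->q7 q4-0->q6 q4-1->q5 q5-0->q5 q5-1->q5 q6-0->q8 q6-1->q9 q7-0->q8 q7-1->q5 q8-0->q0 q8-1->q10 q9-0->q0 q9-1->q5 q10-0->q1 q10-1->q5

Handle the two conditions separately and then intersect. One (3 states) tracks partial matches of the forbidden pattern `11`; the other (5 states) tracks the input length modulo 5. Each combined state is a pair, one component from each; accept when both components accept. Equivalent product states are then merged.
          0    1  
>  q0     q1   q2 
   q1     q3   q4 
   q2     q3   q5 
   q3     q6   q7 
   q4     q6   q5 
   q5     q5   q5 
 * q6     q8   q9 
 * q7     q8   q5 
   q8     q0  q10 
   q9     q0   q5 
   q10    q1   q5 
(> = start, * = accepting)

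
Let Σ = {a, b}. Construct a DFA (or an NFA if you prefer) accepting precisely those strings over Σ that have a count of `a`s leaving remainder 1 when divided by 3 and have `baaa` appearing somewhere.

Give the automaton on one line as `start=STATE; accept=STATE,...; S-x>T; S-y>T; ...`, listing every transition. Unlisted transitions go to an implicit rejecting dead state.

Run two small machines in parallel and take their product. One (3 states) tracks the count of `a`s modulo 3; the other (5 states) tracks whether and how much of `baaa` has been seen. Each combined state is a pair, one component from each; accept when both components accept.
15 states suffice.
          a    b  
>  s0     s1   s2 
   s1     s3   s4 
   s2     s5   s2 
   s3     s0   s6 
   s4     s7   s4 
   s5     s8   s4 
   s6     s9   s6 
   s7    s10   s6 
   s8    s11   s6 
   s9    s12   s2 
   s10   s13   s2 
   s11   s13  s11 
   s12   s14   s4 
 * s13   s14  s13 
   s14   s11  s14 
(> = start, * = accepting)

start=s0; accept=s13; s0-a>s1; s0-b>s2; s1-a>s3; s1-b>s4; s2-a>s5; s2-b>s2; s3-a>s0; s3-b>s6; s4-a>s7; s4-b>s4; s5-a>s8; s5-b>s4; s6-a>s9; s6-b>s6; s7-a>s10; s7-b>s6; s8-a>s11; s8-b>s6; s9-a>s12; s9-b>s2; s10-a>s13; s10-b>s2; s11-a>s13; s11-b>s11; s12-a>s14; s12-b>s4; s13-a>s14; s13-b>s13; s14-a>s11; s14-b>s14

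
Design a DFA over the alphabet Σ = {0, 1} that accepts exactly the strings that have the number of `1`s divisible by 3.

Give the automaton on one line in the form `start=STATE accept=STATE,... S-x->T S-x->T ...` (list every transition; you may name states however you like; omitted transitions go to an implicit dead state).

start=A accept=A A-0->A A-1->B B-0->B B-1->C C-0->C C-1->A

The only thing that matters is how many `1`s have appeared, reduced mod 3. Use one state per residue: A for 0, …, C for 2. Reading `1` moves to the next residue; anything else stays put. A is accepting.
3 states suffice.
       0  1 
>* A   A  B 
   B   B  C 
   C   C  A 
(> = start, * = accepting)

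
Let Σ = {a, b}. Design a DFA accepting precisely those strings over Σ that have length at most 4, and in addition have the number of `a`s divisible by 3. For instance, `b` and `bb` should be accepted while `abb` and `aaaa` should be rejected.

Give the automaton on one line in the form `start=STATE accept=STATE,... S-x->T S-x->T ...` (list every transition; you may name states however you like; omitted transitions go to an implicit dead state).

Handle the two conditions separately and then intersect. The first has 6 states tracking the input length, saturating at 5; the second has 3 states tracking the count of `a`s modulo 3. A product state is a pair (one from each), accepting exactly when both do. Minimizing collapses redundant product states.
10 states suffice.
        a   b  
>* S0   S1  S2 
   S1   S3  S4 
 * S2   S4  S5 
   S3   S6  S7 
   S4   S7  S8 
 * S5   S8  S6 
 * S6   S8  S9 
   S7   S9  S8 
   S8   S8  S8 
 * S9   S8  S8 
(> = start, * = accepting)

start=S0 accept=S0,S2,S5,S6,S9 S0-a->S1 S0-b->S2 S1-a->S3 S1-b->S4 S2-a->S4 S2-b->S5 S3-a->S6 S3-b->S7 S4-a->S7 S4-b->S8 S5-a->S8 S5-b->S6 S6-a->S8 S6-b->S9 S7-a->S9 S7-b->S8 S8-a->S8 S8-b->S8 S9-a->S8 S9-b->S8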